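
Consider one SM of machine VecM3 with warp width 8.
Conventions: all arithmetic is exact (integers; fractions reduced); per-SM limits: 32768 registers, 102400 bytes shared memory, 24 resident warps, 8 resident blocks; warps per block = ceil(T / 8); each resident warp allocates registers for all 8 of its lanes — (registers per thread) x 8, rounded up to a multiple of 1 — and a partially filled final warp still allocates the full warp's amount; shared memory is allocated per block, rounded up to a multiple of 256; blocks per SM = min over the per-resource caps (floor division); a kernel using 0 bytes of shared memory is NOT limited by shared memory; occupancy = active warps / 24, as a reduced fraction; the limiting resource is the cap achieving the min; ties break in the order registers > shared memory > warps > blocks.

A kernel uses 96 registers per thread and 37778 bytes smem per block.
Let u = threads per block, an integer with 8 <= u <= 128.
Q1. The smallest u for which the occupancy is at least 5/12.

Answer: u = 33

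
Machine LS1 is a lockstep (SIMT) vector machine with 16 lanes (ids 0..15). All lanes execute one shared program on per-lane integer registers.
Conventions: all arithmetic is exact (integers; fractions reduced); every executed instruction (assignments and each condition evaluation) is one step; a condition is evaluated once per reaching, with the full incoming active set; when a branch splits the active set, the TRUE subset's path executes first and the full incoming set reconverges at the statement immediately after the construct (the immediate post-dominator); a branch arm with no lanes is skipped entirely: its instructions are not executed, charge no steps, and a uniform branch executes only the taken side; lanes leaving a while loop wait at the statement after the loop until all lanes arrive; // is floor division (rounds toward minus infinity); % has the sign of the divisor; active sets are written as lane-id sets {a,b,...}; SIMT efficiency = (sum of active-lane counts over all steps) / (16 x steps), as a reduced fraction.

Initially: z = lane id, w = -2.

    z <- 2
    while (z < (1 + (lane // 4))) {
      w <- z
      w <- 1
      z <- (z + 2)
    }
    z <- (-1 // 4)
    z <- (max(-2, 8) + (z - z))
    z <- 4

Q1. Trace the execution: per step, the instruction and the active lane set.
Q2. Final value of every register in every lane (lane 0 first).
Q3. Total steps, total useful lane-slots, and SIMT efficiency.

step 0: z <- 2                       {0,1,2,3,4,5,6,7,8,9,10,11,12,13,14,15}
step 1: eval (z < (1 + (lane // 4))) {0,1,2,3,4,5,6,7,8,9,10,11,12,13,14,15}
step 2: w <- z                       {8,9,10,11,12,13,14,15}
step 3: w <- 1                       {8,9,10,11,12,13,14,15}
step 4: z <- (z + 2)                 {8,9,10,11,12,13,14,15}
step 5: eval (z < (1 + (lane // 4))) {8,9,10,11,12,13,14,15}
step 6: z <- (-1 // 4)               {0,1,2,3,4,5,6,7,8,9,10,11,12,13,14,15}
step 7: z <- (max(-2, 8) + (z - z))  {0,1,2,3,4,5,6,7,8,9,10,11,12,13,14,15}
step 8: z <- 4                       {0,1,2,3,4,5,6,7,8,9,10,11,12,13,14,15}

Answer: 9 steps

z: 4,4,4,4,4,4,4,4,4,4,4,4,4,4,4,4
w: -2,-2,-2,-2,-2,-2,-2,-2,1,1,1,1,1,1,1,1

steps = 9; useful = 112; efficiency = 112/144 = 7/9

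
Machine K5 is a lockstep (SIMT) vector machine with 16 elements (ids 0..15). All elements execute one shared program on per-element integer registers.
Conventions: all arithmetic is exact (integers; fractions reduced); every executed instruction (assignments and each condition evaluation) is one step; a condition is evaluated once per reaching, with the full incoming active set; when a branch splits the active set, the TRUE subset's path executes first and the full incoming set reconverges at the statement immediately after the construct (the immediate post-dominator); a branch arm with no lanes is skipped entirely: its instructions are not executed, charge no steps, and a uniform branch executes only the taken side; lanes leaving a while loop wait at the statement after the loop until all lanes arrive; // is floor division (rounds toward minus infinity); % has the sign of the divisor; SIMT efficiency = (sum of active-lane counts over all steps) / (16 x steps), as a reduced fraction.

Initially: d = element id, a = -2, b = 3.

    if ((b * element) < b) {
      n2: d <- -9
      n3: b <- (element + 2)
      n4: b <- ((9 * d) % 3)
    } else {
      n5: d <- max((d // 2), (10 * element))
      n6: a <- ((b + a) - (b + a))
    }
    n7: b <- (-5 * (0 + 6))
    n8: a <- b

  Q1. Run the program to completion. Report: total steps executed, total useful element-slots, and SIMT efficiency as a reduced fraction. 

Answer: 8 steps, 81 useful, 81/128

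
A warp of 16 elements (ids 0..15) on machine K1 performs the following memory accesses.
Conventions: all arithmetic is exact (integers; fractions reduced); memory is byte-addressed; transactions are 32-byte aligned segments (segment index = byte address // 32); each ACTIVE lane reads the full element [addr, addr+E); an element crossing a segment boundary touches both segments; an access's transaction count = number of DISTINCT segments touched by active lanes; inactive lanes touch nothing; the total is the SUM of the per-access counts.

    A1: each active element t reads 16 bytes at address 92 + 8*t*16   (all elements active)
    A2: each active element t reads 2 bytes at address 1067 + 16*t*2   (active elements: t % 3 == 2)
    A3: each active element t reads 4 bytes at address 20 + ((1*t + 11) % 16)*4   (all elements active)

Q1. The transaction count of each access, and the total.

A1: 32 transactions
A2: 5 transactions
A3: 3 transactions

Answer: 32,5,3; total 40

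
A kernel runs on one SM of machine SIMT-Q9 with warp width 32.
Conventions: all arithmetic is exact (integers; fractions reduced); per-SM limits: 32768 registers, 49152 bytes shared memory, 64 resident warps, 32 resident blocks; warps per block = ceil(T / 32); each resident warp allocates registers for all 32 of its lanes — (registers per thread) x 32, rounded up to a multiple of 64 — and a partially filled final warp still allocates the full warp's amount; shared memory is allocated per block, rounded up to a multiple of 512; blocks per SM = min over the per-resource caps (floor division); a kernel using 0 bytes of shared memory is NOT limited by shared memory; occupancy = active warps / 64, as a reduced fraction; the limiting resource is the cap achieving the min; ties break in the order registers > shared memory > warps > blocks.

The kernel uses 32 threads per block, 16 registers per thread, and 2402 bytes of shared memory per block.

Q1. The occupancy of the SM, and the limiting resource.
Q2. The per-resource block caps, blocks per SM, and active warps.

Answer: occupancy 19/64, limited by shared memory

registers: 64 blocks
shared memory: 19 blocks
warps: 64 blocks
blocks: 32 blocks

Answer: 19 blocks, 19 active warps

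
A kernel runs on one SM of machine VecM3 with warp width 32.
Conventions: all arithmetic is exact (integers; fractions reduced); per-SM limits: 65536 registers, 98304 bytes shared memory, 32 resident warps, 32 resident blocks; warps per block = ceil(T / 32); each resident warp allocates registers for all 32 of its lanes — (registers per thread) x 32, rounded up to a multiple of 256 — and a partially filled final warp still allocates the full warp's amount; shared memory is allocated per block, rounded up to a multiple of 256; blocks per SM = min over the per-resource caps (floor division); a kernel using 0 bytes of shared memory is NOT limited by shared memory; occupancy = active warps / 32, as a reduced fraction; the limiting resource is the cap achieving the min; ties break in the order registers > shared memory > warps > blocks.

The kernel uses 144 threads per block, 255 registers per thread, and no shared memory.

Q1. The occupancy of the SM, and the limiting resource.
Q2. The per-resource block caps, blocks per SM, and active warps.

Answer: occupancy 5/32, limited by registers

registers: 1 block
shared memory: no limit (kernel uses none)
warps: 6 blocks
blocks: 32 blocks

Answer: 1 block, 5 active warps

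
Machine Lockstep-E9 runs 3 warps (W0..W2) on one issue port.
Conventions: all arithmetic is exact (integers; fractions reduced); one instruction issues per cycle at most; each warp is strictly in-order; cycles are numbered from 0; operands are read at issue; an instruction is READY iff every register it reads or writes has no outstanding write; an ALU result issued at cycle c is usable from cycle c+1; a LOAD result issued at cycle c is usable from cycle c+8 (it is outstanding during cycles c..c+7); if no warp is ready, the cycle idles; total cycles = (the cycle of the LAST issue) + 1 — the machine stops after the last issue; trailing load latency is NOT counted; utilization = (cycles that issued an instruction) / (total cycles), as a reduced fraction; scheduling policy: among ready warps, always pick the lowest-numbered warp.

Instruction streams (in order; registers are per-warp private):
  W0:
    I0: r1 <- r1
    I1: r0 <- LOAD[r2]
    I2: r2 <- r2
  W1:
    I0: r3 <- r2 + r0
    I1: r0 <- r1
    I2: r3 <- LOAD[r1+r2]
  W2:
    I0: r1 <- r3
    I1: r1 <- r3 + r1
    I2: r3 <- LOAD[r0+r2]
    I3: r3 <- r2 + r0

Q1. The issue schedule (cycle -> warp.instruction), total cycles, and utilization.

cycle 0: W0.I0
cycle 1: W0.I1
cycle 2: W0.I2
cycle 3: W1.I0
cycle 4: W1.I1
cycle 5: W1.I2
cycle 6: W2.I0
cycle 7: W2.I1
cycle 8: W2.I2
cycle 9: idle
cycle 10: idle
cycle 11: idle
cycle 12: idle
cycle 13: idle
cycle 14: idle
cycle 15: idle
cycle 16: W2.I3

Answer: 17 cycles, utilization 10/17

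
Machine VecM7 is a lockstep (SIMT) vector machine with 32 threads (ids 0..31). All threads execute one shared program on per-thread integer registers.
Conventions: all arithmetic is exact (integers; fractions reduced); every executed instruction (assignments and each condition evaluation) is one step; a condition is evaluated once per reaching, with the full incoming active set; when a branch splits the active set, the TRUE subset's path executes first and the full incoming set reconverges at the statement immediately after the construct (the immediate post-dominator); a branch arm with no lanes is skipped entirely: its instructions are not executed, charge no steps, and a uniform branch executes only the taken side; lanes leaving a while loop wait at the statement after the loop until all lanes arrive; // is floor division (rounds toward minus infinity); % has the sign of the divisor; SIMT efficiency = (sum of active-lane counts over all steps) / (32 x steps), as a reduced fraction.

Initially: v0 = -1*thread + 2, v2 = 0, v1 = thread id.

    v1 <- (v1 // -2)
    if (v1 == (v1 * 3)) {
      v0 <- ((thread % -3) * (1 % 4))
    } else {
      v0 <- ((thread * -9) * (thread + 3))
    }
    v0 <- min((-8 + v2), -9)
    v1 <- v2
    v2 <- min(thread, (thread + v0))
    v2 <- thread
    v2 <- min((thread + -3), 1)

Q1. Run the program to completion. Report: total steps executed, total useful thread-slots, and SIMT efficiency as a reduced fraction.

Answer: 9 steps, 256 useful, 8/9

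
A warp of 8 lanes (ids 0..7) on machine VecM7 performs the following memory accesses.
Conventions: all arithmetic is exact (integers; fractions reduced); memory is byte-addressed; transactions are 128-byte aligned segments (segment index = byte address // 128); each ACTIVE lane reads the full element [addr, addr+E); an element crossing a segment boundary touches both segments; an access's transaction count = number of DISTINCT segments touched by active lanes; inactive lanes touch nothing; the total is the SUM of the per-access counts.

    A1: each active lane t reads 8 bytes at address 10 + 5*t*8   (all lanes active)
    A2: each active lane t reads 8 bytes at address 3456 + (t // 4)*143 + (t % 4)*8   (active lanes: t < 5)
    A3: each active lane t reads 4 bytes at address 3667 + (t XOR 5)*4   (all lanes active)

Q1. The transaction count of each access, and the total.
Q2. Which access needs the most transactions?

A1: 3 transactions
A2: 2 transactions
A3: 1 transaction

Answer: 3,2,1; total 6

Answer: A1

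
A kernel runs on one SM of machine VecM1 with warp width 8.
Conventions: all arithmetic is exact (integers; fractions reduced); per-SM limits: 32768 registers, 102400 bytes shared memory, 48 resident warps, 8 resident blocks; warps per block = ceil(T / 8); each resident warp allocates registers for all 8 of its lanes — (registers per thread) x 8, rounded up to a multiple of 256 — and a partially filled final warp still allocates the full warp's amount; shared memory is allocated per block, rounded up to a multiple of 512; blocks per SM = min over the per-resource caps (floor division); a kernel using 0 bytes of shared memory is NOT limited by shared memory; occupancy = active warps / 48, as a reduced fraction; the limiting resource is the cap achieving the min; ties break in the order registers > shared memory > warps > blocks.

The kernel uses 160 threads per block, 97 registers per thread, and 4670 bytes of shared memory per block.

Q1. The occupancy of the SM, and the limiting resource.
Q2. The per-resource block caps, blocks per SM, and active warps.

Answer: occupancy 5/12, limited by registers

registers: 1 block
shared memory: 20 blocks
warps: 2 blocks
blocks: 8 blocks

Answer: 1 block, 20 active warps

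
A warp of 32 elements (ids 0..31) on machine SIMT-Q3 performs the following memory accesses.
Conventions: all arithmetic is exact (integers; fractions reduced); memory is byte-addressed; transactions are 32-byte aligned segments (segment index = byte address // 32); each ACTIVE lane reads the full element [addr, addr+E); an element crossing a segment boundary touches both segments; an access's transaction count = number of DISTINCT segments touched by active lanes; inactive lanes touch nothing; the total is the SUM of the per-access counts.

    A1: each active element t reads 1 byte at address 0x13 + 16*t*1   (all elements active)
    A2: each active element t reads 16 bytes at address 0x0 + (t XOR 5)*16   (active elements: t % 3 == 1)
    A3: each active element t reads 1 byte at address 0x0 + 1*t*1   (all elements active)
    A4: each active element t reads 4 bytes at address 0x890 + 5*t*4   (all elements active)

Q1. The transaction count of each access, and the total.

A1: 17 transactions
A2: 11 transactions
A3: 1 transaction
A4: 20 transactions

Answer: 17,11,1,20; total 49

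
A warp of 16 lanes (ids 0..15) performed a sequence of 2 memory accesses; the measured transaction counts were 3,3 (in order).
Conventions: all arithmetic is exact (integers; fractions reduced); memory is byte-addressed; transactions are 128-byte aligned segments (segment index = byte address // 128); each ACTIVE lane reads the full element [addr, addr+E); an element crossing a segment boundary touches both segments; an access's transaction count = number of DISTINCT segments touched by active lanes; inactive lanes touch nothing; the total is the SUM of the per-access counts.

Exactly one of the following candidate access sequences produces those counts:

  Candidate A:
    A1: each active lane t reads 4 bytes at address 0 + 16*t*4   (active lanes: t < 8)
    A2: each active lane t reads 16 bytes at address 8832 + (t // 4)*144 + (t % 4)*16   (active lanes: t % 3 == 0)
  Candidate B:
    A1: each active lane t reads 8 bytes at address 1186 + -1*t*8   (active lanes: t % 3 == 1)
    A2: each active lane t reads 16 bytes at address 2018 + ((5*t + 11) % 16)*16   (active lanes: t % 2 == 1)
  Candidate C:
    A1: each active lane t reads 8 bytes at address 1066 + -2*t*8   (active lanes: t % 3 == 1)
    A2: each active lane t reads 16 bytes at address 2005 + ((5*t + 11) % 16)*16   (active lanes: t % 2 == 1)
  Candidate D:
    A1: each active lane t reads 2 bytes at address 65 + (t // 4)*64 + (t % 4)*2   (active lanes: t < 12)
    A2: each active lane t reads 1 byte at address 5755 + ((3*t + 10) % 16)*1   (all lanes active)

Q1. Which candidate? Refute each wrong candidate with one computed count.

A: A1 gives 4 transactions, not 3
B: A1 gives 2 transactions, not 3
D: A1 gives 2 transactions, not 3
C: all counts match (3,3)

Answer: C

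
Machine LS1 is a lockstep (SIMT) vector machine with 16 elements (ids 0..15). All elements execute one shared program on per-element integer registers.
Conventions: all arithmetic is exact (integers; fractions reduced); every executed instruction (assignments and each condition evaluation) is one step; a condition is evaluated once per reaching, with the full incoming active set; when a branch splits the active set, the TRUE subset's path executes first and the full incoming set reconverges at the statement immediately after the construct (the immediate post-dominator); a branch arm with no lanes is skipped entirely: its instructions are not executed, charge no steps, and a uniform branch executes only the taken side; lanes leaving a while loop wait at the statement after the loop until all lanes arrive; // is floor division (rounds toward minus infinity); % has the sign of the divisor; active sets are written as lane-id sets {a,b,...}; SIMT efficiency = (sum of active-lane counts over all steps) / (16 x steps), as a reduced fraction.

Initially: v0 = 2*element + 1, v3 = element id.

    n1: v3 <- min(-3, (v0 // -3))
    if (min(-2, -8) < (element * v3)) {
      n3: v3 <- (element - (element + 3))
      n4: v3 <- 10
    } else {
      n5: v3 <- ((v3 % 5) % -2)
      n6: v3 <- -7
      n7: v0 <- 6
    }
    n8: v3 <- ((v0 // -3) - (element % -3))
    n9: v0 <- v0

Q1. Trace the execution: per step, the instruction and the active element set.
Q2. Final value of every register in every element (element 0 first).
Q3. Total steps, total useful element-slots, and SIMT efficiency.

step 0: v3 <- min(-3, (v0 // -3))    {0,1,2,3,4,5,6,7,8,9,10,11,12,13,14,15}
step 1: eval (min(-2, -8) < (element * v3)) {0,1,2,3,4,5,6,7,8,9,10,11,12,13,14,15}
step 2: v3 <- (element - (element + 3)) {0,1,2}
step 3: v3 <- 10                     {0,1,2}
step 4: v3 <- ((v3 % 5) % -2)        {3,4,5,6,7,8,9,10,11,12,13,14,15}
step 5: v3 <- -7                     {3,4,5,6,7,8,9,10,11,12,13,14,15}
step 6: v0 <- 6                      {3,4,5,6,7,8,9,10,11,12,13,14,15}
step 7: v3 <- ((v0 // -3) - (element % -3)) {0,1,2,3,4,5,6,7,8,9,10,11,12,13,14,15}
step 8: v0 <- v0                     {0,1,2,3,4,5,6,7,8,9,10,11,12,13,14,15}

Answer: 9 steps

v0: 1,3,5,6,6,6,6,6,6,6,6,6,6,6,6,6
v3: -1,1,-1,-2,0,-1,-2,0,-1,-2,0,-1,-2,0,-1,-2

steps = 9; useful = 109; efficiency = 109/144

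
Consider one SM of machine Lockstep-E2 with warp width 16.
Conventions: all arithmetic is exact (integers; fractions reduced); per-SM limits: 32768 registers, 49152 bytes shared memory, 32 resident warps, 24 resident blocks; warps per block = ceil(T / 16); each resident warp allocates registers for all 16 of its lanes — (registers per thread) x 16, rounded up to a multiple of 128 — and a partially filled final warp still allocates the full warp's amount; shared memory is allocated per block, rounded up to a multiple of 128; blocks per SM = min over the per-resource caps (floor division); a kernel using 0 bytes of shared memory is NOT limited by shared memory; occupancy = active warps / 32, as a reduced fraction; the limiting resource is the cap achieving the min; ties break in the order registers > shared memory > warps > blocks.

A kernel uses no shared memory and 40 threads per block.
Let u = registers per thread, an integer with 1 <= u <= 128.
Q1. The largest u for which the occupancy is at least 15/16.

Answer: u = 64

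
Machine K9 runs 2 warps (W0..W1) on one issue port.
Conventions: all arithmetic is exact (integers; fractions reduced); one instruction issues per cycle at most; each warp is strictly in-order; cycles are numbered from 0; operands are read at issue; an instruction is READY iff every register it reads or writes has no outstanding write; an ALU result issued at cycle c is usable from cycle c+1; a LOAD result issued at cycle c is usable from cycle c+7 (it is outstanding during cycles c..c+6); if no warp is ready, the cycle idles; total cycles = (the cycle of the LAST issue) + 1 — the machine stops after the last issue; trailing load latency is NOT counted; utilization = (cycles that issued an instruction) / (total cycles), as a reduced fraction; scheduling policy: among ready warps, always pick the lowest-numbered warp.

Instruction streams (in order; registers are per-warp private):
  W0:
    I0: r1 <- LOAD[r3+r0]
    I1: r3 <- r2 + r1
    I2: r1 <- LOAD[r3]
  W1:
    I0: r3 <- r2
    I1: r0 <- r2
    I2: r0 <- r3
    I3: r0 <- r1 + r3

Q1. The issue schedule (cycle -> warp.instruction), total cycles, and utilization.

cycle 0: W0.I0
cycle 1: W1.I0
cycle 2: W1.I1
cycle 3: W1.I2
cycle 4: W1.I3
cycle 5: idle
cycle 6: idle
cycle 7: W0.I1
cycle 8: W0.I2

Answer: 9 cycles, utilization 7/9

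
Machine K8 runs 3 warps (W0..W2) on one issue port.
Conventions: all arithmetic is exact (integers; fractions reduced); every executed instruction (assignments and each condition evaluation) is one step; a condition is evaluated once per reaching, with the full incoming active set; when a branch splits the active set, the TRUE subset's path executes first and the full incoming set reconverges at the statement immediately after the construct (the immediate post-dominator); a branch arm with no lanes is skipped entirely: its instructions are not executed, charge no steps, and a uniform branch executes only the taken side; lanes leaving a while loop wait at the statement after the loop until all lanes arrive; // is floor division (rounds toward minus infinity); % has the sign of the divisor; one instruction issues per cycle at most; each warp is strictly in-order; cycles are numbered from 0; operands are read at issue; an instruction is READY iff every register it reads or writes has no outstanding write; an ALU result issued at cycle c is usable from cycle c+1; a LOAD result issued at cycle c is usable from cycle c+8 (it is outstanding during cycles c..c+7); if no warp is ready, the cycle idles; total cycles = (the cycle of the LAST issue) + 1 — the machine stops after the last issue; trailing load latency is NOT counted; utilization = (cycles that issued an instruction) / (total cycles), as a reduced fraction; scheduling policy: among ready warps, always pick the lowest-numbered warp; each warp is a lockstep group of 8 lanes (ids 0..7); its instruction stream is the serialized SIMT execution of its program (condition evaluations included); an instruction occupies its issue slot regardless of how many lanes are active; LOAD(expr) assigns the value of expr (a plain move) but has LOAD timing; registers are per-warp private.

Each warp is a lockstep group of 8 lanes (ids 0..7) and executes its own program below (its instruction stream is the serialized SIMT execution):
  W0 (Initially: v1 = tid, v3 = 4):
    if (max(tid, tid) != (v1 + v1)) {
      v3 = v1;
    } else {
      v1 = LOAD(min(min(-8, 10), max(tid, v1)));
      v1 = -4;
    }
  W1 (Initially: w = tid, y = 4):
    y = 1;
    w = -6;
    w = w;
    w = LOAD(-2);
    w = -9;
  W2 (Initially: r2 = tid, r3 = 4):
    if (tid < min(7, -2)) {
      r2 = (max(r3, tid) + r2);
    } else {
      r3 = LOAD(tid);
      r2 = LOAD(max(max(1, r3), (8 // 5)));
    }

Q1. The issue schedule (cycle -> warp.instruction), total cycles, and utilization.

cycle 0: W0.I0
cycle 1: W0.I1
cycle 2: W0.I2
cycle 3: W1.I0
cycle 4: W1.I1
cycle 5: W1.I2
cycle 6: W1.I3
cycle 7: W2.I0
cycle 8: W2.I1
cycle 9: idle
cycle 10: W0.I3
cycle 11: idle
cycle 12: idle
cycle 13: idle
cycle 14: W1.I4
cycle 15: idle
cycle 16: W2.I2

Answer: 17 cycles, utilization 12/17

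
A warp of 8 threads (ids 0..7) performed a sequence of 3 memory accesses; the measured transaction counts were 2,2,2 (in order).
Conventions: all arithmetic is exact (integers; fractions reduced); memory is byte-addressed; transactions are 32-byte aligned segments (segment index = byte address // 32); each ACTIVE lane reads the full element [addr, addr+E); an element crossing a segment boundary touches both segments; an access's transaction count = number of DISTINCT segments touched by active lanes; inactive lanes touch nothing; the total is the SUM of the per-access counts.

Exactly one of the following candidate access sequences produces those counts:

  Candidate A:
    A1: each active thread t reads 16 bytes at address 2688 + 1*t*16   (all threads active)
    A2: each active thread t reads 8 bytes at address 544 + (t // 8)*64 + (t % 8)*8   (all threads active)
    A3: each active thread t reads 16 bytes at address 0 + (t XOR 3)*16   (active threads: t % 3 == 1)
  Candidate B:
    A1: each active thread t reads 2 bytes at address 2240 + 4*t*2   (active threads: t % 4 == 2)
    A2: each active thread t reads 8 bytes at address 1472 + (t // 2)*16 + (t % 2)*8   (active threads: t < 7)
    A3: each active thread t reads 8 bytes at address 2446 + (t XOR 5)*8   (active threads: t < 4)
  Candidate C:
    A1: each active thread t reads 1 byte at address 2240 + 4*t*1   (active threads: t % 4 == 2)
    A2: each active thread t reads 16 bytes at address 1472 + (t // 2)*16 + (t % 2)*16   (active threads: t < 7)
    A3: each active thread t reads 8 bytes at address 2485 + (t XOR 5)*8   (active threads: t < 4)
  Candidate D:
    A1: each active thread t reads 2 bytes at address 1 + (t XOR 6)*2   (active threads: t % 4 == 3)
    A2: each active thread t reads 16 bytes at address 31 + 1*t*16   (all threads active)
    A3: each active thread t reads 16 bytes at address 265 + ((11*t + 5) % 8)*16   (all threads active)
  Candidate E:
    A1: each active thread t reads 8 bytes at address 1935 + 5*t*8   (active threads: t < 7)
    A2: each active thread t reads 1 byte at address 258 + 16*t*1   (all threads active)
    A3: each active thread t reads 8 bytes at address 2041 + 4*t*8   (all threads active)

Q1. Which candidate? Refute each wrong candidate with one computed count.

A: A1 gives 4 transactions, not 2
C: A1 gives 1 transaction, not 2
D: A1 gives 1 transaction, not 2
E: A1 gives 9 transactions, not 2
B: all counts match (2,2,2)

Answer: B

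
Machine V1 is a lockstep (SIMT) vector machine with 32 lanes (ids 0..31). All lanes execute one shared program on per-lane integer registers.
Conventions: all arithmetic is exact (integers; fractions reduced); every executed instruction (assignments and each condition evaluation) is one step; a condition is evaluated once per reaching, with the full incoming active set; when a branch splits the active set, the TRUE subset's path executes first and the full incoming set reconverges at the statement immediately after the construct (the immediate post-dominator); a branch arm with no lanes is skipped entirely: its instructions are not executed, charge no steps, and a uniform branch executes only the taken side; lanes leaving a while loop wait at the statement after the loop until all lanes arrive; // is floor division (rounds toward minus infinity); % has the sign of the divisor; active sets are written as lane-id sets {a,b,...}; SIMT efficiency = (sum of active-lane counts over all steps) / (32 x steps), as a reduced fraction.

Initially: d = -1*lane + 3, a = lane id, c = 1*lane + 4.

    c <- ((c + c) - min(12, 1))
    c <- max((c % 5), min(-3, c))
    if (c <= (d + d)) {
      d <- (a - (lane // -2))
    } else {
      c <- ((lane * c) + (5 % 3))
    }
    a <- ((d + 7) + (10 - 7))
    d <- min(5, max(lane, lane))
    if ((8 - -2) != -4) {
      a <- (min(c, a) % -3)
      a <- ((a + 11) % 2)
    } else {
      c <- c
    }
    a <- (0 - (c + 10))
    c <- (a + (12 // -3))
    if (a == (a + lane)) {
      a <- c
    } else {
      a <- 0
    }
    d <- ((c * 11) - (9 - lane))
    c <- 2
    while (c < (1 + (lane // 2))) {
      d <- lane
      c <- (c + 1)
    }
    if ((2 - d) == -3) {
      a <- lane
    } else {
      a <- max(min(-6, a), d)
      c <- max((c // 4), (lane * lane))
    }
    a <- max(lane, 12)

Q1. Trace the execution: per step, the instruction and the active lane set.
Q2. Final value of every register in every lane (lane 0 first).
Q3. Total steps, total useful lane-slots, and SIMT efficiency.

step 0: c <- ((c + c) - min(12, 1))  {0,1,2,3,4,5,6,7,8,9,10,11,12,13,14,15,16,17,18,19,20,21,22,23,24,25,26,27,28,29,30,31}
step 1: c <- max((c % 5), min(-3, c)) {0,1,2,3,4,5,6,7,8,9,10,11,12,13,14,15,16,17,18,19,20,21,22,23,24,25,26,27,28,29,30,31}
step 2: eval (c <= (d + d))          {0,1,2,3,4,5,6,7,8,9,10,11,12,13,14,15,16,17,18,19,20,21,22,23,24,25,26,27,28,29,30,31}
step 3: d <- (a - (lane // -2))      {0,1,2}
step 4: c <- ((lane * c) + (5 % 3))  {3,4,5,6,7,8,9,10,11,12,13,14,15,16,17,18,19,20,21,22,23,24,25,26,27,28,29,30,31}
step 5: a <- ((d + 7) + (10 - 7))    {0,1,2,3,4,5,6,7,8,9,10,11,12,13,14,15,16,17,18,19,20,21,22,23,24,25,26,27,28,29,30,31}
step 6: d <- min(5, max(lane, lane)) {0,1,2,3,4,5,6,7,8,9,10,11,12,13,14,15,16,17,18,19,20,21,22,23,24,25,26,27,28,29,30,31}
step 7: eval ((8 - -2) != -4)        {0,1,2,3,4,5,6,7,8,9,10,11,12,13,14,15,16,17,18,19,20,21,22,23,24,25,26,27,28,29,30,31}
step 8: a <- (min(c, a) % -3)        {0,1,2,3,4,5,6,7,8,9,10,11,12,13,14,15,16,17,18,19,20,21,22,23,24,25,26,27,28,29,30,31}
step 9: a <- ((a + 11) % 2)          {0,1,2,3,4,5,6,7,8,9,10,11,12,13,14,15,16,17,18,19,20,21,22,23,24,25,26,27,28,29,30,31}
step 10: a <- (0 - (c + 10))          {0,1,2,3,4,5,6,7,8,9,10,11,12,13,14,15,16,17,18,19,20,21,22,23,24,25,26,27,28,29,30,31}
step 11: c <- (a + (12 // -3))        {0,1,2,3,4,5,6,7,8,9,10,11,12,13,14,15,16,17,18,19,20,21,22,23,24,25,26,27,28,29,30,31}
step 12: eval (a == (a + lane))       {0,1,2,3,4,5,6,7,8,9,10,11,12,13,14,15,16,17,18,19,20,21,22,23,24,25,26,27,28,29,30,31}
step 13: a <- c                       {0}
step 14: a <- 0                       {1,2,3,4,5,6,7,8,9,10,11,12,13,14,15,16,17,18,19,20,21,22,23,24,25,26,27,28,29,30,31}
step 15: d <- ((c * 11) - (9 - lane)) {0,1,2,3,4,5,6,7,8,9,10,11,12,13,14,15,16,17,18,19,20,21,22,23,24,25,26,27,28,29,30,31}
step 16: c <- 2                       {0,1,2,3,4,5,6,7,8,9,10,11,12,13,14,15,16,17,18,19,20,21,22,23,24,25,26,27,28,29,30,31}
step 17: eval (c < (1 + (lane // 2))) {0,1,2,3,4,5,6,7,8,9,10,11,12,13,14,15,16,17,18,19,20,21,22,23,24,25,26,27,28,29,30,31}
step 18: d <- lane                    {4,5,6,7,8,9,10,11,12,13,14,15,16,17,18,19,20,21,22,23,24,25,26,27,28,29,30,31}
step 19: c <- (c + 1)                 {4,5,6,7,8,9,10,11,12,13,14,15,16,17,18,19,20,21,22,23,24,25,26,27,28,29,30,31}
step 20: eval (c < (1 + (lane // 2))) {4,5,6,7,8,9,10,11,12,13,14,15,16,17,18,19,20,21,22,23,24,25,26,27,28,29,30,31}
step 21: d <- lane                    {6,7,8,9,10,11,12,13,14,15,16,17,18,19,20,21,22,23,24,25,26,27,28,29,30,31}
step 22: c <- (c + 1)                 {6,7,8,9,10,11,12,13,14,15,16,17,18,19,20,21,22,23,24,25,26,27,28,29,30,31}
step 23: eval (c < (1 + (lane // 2))) {6,7,8,9,10,11,12,13,14,15,16,17,18,19,20,21,22,23,24,25,26,27,28,29,30,31}
step 24: d <- lane                    {8,9,10,11,12,13,14,15,16,17,18,19,20,21,22,23,24,25,26,27,28,29,30,31}
step 25: c <- (c + 1)                 {8,9,10,11,12,13,14,15,16,17,18,19,20,21,22,23,24,25,26,27,28,29,30,31}
step 26: eval (c < (1 + (lane // 2))) {8,9,10,11,12,13,14,15,16,17,18,19,20,21,22,23,24,25,26,27,28,29,30,31}
step 27: d <- lane                    {10,11,12,13,14,15,16,17,18,19,20,21,22,23,24,25,26,27,28,29,30,31}
step 28: c <- (c + 1)                 {10,11,12,13,14,15,16,17,18,19,20,21,22,23,24,25,26,27,28,29,30,31}
step 29: eval (c < (1 + (lane // 2))) {10,11,12,13,14,15,16,17,18,19,20,21,22,23,24,25,26,27,28,29,30,31}
step 30: d <- lane                    {12,13,14,15,16,17,18,19,20,21,22,23,24,25,26,27,28,29,30,31}
step 31: c <- (c + 1)                 {12,13,14,15,16,17,18,19,20,21,22,23,24,25,26,27,28,29,30,31}
step 32: eval (c < (1 + (lane // 2))) {12,13,14,15,16,17,18,19,20,21,22,23,24,25,26,27,28,29,30,31}
step 33: d <- lane                    {14,15,16,17,18,19,20,21,22,23,24,25,26,27,28,29,30,31}
step 34: c <- (c + 1)                 {14,15,16,17,18,19,20,21,22,23,24,25,26,27,28,29,30,31}
step 35: eval (c < (1 + (lane // 2))) {14,15,16,17,18,19,20,21,22,23,24,25,26,27,28,29,30,31}
step 36: d <- lane                    {16,17,18,19,20,21,22,23,24,25,26,27,28,29,30,31}
step 37: c <- (c + 1)                 {16,17,18,19,20,21,22,23,24,25,26,27,28,29,30,31}
step 38: eval (c < (1 + (lane // 2))) {16,17,18,19,20,21,22,23,24,25,26,27,28,29,30,31}
step 39: d <- lane                    {18,19,20,21,22,23,24,25,26,27,28,29,30,31}
step 40: c <- (c + 1)                 {18,19,20,21,22,23,24,25,26,27,28,29,30,31}
step 41: eval (c < (1 + (lane // 2))) {18,19,20,21,22,23,24,25,26,27,28,29,30,31}
step 42: d <- lane                    {20,21,22,23,24,25,26,27,28,29,30,31}
step 43: c <- (c + 1)                 {20,21,22,23,24,25,26,27,28,29,30,31}
step 44: eval (c < (1 + (lane // 2))) {20,21,22,23,24,25,26,27,28,29,30,31}
step 45: d <- lane                    {22,23,24,25,26,27,28,29,30,31}
step 46: c <- (c + 1)                 {22,23,24,25,26,27,28,29,30,31}
step 47: eval (c < (1 + (lane // 2))) {22,23,24,25,26,27,28,29,30,31}
step 48: d <- lane                    {24,25,26,27,28,29,30,31}
step 49: c <- (c + 1)                 {24,25,26,27,28,29,30,31}
step 50: eval (c < (1 + (lane // 2))) {24,25,26,27,28,29,30,31}
step 51: d <- lane                    {26,27,28,29,30,31}
step 52: c <- (c + 1)                 {26,27,28,29,30,31}
step 53: eval (c < (1 + (lane // 2))) {26,27,28,29,30,31}
step 54: d <- lane                    {28,29,30,31}
step 55: c <- (c + 1)                 {28,29,30,31}
step 56: eval (c < (1 + (lane // 2))) {28,29,30,31}
step 57: d <- lane                    {30,31}
step 58: c <- (c + 1)                 {30,31}
step 59: eval (c < (1 + (lane // 2))) {30,31}
step 60: eval ((2 - d) == -3)         {0,1,2,3,4,5,6,7,8,9,10,11,12,13,14,15,16,17,18,19,20,21,22,23,24,25,26,27,28,29,30,31}
step 61: a <- lane                    {5}
step 62: a <- max(min(-6, a), d)      {0,1,2,3,4,6,7,8,9,10,11,12,13,14,15,16,17,18,19,20,21,22,23,24,25,26,27,28,29,30,31}
step 63: c <- max((c // 4), (lane * lane)) {0,1,2,3,4,6,7,8,9,10,11,12,13,14,15,16,17,18,19,20,21,22,23,24,25,26,27,28,29,30,31}
step 64: a <- max(lane, 12)           {0,1,2,3,4,5,6,7,8,9,10,11,12,13,14,15,16,17,18,19,20,21,22,23,24,25,26,27,28,29,30,31}

Answer: 65 steps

d: -185,-206,-172,-281,4,5,6,7,8,9,10,11,12,13,14,15,16,17,18,19,20,21,22,23,24,25,26,27,28,29,30,31
a: 12,12,12,12,12,12,12,12,12,12,12,12,12,13,14,15,16,17,18,19,20,21,22,23,24,25,26,27,28,29,30,31
c: 0,1,4,9,16,3,36,49,64,81,100,121,144,169,196,225,256,289,324,361,400,441,484,529,576,625,676,729,784,841,900,961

steps = 65; useful = 1269; efficiency = 1269/2080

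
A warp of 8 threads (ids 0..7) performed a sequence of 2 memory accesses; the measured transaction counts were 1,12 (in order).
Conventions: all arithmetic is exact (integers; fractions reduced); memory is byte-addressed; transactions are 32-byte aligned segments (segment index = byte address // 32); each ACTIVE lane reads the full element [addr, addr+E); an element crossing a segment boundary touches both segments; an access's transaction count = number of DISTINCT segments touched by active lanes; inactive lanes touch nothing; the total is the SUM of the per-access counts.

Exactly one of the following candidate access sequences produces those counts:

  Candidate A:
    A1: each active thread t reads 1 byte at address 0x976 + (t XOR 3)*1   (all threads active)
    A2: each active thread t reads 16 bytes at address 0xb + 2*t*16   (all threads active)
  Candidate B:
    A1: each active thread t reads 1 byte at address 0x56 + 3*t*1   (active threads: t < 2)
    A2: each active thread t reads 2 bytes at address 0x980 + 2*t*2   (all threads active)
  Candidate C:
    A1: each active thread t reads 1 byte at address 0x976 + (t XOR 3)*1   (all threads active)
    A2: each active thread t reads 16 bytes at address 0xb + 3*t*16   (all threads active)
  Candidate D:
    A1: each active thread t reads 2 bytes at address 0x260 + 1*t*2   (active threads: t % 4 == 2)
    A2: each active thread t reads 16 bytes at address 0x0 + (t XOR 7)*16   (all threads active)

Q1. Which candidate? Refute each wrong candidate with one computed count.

A: A2 gives 8 transactions, not 12
B: A2 gives 1 transaction, not 12
D: A2 gives 4 transactions, not 12
C: all counts match (1,12)

Answer: C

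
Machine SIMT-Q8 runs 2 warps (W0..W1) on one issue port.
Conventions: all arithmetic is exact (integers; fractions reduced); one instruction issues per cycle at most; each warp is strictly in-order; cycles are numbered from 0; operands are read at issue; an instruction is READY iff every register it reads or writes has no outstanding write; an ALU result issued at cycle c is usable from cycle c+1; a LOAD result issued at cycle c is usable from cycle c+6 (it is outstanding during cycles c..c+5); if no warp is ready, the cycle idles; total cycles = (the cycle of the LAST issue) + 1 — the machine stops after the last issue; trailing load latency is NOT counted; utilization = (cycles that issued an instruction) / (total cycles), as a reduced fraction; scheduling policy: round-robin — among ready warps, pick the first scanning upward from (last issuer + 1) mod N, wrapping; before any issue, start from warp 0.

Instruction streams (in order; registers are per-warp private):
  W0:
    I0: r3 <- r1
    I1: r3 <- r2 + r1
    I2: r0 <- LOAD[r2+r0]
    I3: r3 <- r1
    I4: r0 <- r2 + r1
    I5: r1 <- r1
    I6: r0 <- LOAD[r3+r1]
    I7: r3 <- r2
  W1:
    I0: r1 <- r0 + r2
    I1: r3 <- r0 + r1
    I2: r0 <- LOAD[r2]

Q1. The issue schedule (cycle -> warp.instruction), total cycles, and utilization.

cycle 0: W0.I0
cycle 1: W1.I0
cycle 2: W0.I1
cycle 3: W1.I1
cycle 4: W0.I2
cycle 5: W1.I2
cycle 6: W0.I3
cycle 7: idle
cycle 8: idle
cycle 9: idle
cycle 10: W0.I4
cycle 11: W0.I5
cycle 12: W0.I6
cycle 13: W0.I7

Answer: 14 cycles, utilization 11/14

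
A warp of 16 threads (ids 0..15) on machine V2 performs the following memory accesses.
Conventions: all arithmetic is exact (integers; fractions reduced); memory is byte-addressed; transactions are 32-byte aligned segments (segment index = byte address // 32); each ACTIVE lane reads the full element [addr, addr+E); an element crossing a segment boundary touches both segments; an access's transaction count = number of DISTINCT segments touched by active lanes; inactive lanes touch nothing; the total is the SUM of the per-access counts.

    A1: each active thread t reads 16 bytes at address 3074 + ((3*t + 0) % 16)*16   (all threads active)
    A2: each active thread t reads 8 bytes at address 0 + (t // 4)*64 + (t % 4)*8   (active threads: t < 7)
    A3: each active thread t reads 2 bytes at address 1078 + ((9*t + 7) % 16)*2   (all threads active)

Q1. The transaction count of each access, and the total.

A1: 9 transactions
A2: 2 transactions
A3: 2 transactions

Answer: 9,2,2; total 13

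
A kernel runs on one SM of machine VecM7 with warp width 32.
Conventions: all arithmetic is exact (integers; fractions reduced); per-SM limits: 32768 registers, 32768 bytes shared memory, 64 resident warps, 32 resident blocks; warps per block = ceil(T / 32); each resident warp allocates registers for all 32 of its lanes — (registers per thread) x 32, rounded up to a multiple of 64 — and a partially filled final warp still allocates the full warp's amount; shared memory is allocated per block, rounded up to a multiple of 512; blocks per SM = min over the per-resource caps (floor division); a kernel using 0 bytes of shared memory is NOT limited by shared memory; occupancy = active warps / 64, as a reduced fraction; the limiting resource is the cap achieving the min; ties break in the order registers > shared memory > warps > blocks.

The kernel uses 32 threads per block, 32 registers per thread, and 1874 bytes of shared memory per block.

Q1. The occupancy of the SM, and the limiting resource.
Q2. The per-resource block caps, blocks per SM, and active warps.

Answer: occupancy 1/4, limited by shared memory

registers: 32 blocks
shared memory: 16 blocks
warps: 64 blocks
blocks: 32 blocks

Answer: 16 blocks, 16 active warps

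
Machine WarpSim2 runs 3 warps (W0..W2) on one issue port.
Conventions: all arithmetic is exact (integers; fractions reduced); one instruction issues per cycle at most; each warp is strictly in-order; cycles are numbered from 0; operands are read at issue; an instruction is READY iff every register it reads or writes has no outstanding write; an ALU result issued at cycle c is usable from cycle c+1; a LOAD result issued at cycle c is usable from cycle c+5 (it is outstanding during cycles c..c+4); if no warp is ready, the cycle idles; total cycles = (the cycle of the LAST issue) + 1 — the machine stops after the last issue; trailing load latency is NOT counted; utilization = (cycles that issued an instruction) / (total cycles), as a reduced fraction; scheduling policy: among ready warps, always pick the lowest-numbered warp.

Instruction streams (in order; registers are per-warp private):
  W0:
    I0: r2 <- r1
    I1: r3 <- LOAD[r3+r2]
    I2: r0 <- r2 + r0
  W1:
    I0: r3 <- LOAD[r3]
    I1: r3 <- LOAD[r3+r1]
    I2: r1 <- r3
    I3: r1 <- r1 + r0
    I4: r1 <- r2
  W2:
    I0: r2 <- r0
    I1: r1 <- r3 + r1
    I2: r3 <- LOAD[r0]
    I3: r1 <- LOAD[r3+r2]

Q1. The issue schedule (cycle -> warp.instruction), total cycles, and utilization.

cycle 0: W0.I0
cycle 1: W0.I1
cycle 2: W0.I2
cycle 3: W1.I0
cycle 4: W2.I0
cycle 5: W2.I1
cycle 6: W2.I2
cycle 7: idle
cycle 8: W1.I1
cycle 9: idle
cycle 10: idle
cycle 11: W2.I3
cycle 12: idle
cycle 13: W1.I2
cycle 14: W1.I3
cycle 15: W1.I4

Answer: 16 cycles, utilization 3/4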